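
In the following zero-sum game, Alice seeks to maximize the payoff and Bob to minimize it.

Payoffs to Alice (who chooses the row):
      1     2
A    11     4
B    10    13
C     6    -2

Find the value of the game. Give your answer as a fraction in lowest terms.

103/10

Row C is strictly dominated by row A, so Alice never plays it.
The remaining 2×2 game on (A, B) × (1, 2) has no saddle point. Let Alice play A with probability p; indifference gives 11p + 10(1−p) = 4p + 13(1−p), so p = 3/10.
Similarly Bob's optimal q on 1 is 9/10, and the value is 11·(9/10) + (4)·(1/10) = 103/10.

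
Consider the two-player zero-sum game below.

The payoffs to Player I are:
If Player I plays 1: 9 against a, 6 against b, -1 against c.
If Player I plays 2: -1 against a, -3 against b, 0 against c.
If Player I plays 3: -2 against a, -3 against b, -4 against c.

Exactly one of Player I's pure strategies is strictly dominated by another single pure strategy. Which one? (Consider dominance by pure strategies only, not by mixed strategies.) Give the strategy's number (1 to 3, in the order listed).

3

Compare 3 with 1: 9 > -2, 6 > -3, -1 > -4.
So 1 strictly dominates 3 for Player I; 3 is strictly dominated.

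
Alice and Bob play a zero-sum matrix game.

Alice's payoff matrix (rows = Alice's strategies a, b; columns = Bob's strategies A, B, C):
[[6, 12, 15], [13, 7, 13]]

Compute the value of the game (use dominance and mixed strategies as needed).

Column C is strictly dominated by B for Bob (it gives Alice more in every row).
The remaining 2×2 game on (a, b) × (A, B) has no saddle point. Let Alice play a with probability p; indifference gives 6p + 13(1−p) = 12p + 7(1−p), so p = 1/2.
Similarly Bob's optimal q on A is 5/12, and the value is 6·(5/12) + (12)·(7/12) = 19/2.

19/2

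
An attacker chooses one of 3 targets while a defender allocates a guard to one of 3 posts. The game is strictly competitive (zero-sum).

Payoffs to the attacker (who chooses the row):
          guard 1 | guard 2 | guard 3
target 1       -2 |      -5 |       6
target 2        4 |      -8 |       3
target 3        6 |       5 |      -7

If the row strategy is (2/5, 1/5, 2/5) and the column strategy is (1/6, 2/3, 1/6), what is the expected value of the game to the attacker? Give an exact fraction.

Against (1/6, 2/3, 1/6), each row's expected payoff is target 1: -8/3; target 2: -25/6; target 3: 19/6.
Taking the (2/5, 1/5, 2/5)-weighted average: (2/5)·(-8/3) + (1/5)·(-25/6) + (2/5)·(19/6) = -19/30.

-19/30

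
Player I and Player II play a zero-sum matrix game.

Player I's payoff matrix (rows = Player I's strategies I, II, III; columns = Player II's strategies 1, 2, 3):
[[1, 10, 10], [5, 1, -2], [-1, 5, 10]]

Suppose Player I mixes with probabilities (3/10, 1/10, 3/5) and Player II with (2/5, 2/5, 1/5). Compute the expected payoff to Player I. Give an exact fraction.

Against (2/5, 2/5, 1/5), each row's expected payoff is I: 32/5; II: 2; III: 18/5.
Taking the (3/10, 1/10, 3/5)-weighted average: (3/10)·(32/5) + (1/10)·(2) + (3/5)·(18/5) = 107/25.

107/25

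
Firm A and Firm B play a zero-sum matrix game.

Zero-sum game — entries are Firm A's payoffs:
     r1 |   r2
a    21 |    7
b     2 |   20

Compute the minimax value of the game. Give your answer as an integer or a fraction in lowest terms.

Row minima are 7 and 2, so Firm A's maximin is 7; column maxima are 21 and 20, so Firm B's minimax is 20. These differ, so the equilibrium is in mixed strategies.
Let Firm A play a with probability p. Firm B is indifferent when 21p + 2(1−p) = 7p + 20(1−p), giving p = 9/16.
Let Firm B play r1 with probability q. Firm A is indifferent when 21q + 7(1−q) = 2q + 20(1−q), giving q = 13/32.
The value is 21·(13/32) + (7)·(19/32) = 203/16.

203/16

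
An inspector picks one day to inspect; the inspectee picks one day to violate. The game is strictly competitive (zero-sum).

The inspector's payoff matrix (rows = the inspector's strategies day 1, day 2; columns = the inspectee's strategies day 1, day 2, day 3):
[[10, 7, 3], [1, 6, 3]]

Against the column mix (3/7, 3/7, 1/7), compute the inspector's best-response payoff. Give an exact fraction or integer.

day 1: (10)·(3/7) + (7)·(3/7) + (3)·(1/7) = 54/7.
day 2: (1)·(3/7) + (6)·(3/7) + (3)·(1/7) = 24/7.
The best pure response is day 1 with expected payoff 54/7.

54/7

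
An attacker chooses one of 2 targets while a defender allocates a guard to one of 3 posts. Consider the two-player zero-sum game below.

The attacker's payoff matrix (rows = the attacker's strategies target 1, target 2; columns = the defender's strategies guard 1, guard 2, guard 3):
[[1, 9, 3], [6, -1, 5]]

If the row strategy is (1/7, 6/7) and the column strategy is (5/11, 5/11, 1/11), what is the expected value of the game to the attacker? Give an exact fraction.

Against (5/11, 5/11, 1/11), each row's expected payoff is target 1: 53/11; target 2: 30/11.
Taking the (1/7, 6/7)-weighted average: (1/7)·(53/11) + (6/7)·(30/11) = 233/77.

233/77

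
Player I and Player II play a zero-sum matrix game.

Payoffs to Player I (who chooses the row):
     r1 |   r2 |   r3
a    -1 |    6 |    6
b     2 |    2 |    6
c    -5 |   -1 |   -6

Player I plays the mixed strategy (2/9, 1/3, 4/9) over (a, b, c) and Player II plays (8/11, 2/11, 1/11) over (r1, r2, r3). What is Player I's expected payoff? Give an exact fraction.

-94/99

Against (8/11, 2/11, 1/11), each row's expected payoff is a: 10/11; b: 26/11; c: -48/11.
Taking the (2/9, 1/3, 4/9)-weighted average: (2/9)·(10/11) + (1/3)·(26/11) + (4/9)·(-48/11) = -94/99.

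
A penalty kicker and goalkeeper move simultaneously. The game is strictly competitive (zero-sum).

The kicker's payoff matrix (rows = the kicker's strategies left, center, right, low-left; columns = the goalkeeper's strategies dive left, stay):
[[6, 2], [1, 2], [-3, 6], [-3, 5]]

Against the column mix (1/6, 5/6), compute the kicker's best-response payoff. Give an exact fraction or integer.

left: (6)·(1/6) + (2)·(5/6) = 8/3.
center: (1)·(1/6) + (2)·(5/6) = 11/6.
right: (-3)·(1/6) + (6)·(5/6) = 9/2.
low-left: (-3)·(1/6) + (5)·(5/6) = 11/3.
The best pure response is right with expected payoff 9/2.

9/2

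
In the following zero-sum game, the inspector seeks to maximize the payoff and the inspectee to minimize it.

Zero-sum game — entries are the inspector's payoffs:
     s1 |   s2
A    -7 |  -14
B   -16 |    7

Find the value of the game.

-91/10

Row minima are -14 and -16, so the inspector's maximin is -14; column maxima are -7 and 7, so the inspectee's minimax is -7. These differ, so the equilibrium is in mixed strategies.
Let the inspector play A with probability p. The inspectee is indifferent when −7p − 16(1−p) = −14p + 7(1−p), giving p = 23/30.
Let the inspectee play s1 with probability q. The inspector is indifferent when −7q − 14(1−q) = −16q + 7(1−q), giving q = 7/10.
The value is -7·(7/10) + (-14)·(3/10) = -91/10.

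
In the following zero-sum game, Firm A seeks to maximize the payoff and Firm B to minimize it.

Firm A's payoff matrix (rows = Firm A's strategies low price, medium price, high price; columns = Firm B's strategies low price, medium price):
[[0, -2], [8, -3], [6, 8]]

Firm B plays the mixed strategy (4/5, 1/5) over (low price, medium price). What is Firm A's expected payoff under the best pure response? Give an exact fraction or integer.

low price: (0)·(4/5) + (-2)·(1/5) = -2/5.
medium price: (8)·(4/5) + (-3)·(1/5) = 29/5.
high price: (6)·(4/5) + (8)·(1/5) = 32/5.
The best pure response is high price with expected payoff 32/5.

32/5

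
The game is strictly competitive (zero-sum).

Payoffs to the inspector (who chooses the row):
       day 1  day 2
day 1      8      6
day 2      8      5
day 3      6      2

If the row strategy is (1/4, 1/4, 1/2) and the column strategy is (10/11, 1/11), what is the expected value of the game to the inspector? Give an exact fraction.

295/44

Against (10/11, 1/11), each row's expected payoff is day 1: 86/11; day 2: 85/11; day 3: 62/11.
Taking the (1/4, 1/4, 1/2)-weighted average: (1/4)·(86/11) + (1/4)·(85/11) + (1/2)·(62/11) = 295/44.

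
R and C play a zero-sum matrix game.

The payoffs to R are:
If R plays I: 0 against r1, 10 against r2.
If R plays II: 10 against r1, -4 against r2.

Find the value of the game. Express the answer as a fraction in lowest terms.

25/6

Row minima are 0 and -4, so R's maximin is 0; column maxima are 10 and 10, so C's minimax is 10. These differ, so the equilibrium is in mixed strategies.
Let R play I with probability p. C is indifferent when 10(1−p) = 10p − 4(1−p), giving p = 7/12.
Let C play r1 with probability q. R is indifferent when 10(1−q) = 10q − 4(1−q), giving q = 7/12.
The value is 0·(7/12) + (10)·(5/12) = 25/6.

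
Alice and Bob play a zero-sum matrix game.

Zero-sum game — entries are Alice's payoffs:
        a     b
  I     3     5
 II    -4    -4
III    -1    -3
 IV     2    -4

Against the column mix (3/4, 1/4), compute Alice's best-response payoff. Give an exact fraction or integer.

I: (3)·(3/4) + (5)·(1/4) = 7/2.
II: (-4)·(3/4) + (-4)·(1/4) = -4.
III: (-1)·(3/4) + (-3)·(1/4) = -3/2.
IV: (2)·(3/4) + (-4)·(1/4) = 1/2.
The best pure response is I with expected payoff 7/2.

7/2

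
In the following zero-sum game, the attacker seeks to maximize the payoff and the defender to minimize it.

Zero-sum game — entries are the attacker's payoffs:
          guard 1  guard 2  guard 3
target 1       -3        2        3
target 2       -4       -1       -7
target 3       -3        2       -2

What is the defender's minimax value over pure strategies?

The worst case (largest entry) in each column is guard 1: -3, guard 2: 2, guard 3: 3.
The best (smallest) of these is -3.

-3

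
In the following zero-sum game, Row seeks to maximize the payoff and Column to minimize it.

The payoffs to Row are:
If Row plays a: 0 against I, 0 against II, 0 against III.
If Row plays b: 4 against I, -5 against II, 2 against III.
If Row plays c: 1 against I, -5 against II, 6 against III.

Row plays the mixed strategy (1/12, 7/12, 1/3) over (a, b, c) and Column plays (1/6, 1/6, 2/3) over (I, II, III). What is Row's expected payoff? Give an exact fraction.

Against (1/6, 1/6, 2/3), each row's expected payoff is a: 0; b: 7/6; c: 10/3.
Taking the (1/12, 7/12, 1/3)-weighted average: (1/12)·(0) + (7/12)·(7/6) + (1/3)·(10/3) = 43/24.

43/24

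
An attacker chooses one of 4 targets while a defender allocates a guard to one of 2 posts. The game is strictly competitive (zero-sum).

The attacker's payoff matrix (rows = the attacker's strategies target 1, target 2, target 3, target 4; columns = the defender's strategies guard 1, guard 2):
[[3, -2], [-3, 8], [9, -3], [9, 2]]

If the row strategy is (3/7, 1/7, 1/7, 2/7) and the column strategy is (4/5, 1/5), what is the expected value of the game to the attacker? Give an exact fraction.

27/7

Against (4/5, 1/5), each row's expected payoff is target 1: 2; target 2: -4/5; target 3: 33/5; target 4: 38/5.
Taking the (3/7, 1/7, 1/7, 2/7)-weighted average: (3/7)·(2) + (1/7)·(-4/5) + (1/7)·(33/5) + (2/7)·(38/5) = 27/7.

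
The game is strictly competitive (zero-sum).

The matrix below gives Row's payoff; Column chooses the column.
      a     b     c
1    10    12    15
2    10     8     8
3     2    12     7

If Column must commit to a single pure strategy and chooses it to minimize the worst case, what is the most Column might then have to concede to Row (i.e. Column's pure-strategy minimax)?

10

The worst case (largest entry) in each column is a: 10, b: 12, c: 15.
The best (smallest) of these is 10.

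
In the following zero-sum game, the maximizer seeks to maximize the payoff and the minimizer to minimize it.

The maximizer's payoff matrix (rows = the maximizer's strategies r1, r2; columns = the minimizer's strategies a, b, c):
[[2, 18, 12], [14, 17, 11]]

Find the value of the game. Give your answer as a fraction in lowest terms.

Column b is strictly dominated by c for the minimizer (it gives the maximizer more in every row).
The remaining 2×2 game on (r1, r2) × (a, c) has no saddle point. Let the maximizer play r1 with probability p; indifference gives 2p + 14(1−p) = 12p + 11(1−p), so p = 3/13.
Similarly the minimizer's optimal q on a is 1/13, and the value is 2·(1/13) + (12)·(12/13) = 146/13.

146/13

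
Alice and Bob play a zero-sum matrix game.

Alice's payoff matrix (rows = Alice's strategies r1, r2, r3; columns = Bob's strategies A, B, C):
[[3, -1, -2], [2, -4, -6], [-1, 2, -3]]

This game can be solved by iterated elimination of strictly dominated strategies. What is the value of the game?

Row r2 is strictly dominated by row r1 (3>2, -1>-4, -2>-6); eliminate r2.
Column B is strictly dominated by C for Bob (-2<-1, -3<2); eliminate B.
Row r3 is strictly dominated by row r1 (3>-1, -2>-3); eliminate r3.
Column A is strictly dominated by C for Bob (-2<3); eliminate A.
Only (r1, C) remains, with payoff -2.

-2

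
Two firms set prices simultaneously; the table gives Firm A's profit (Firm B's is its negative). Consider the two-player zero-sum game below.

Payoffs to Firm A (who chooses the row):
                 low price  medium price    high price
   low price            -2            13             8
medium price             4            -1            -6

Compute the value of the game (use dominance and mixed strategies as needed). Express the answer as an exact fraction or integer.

Column medium price is strictly dominated by high price for Firm B (it gives Firm A more in every row).
The remaining 2×2 game on (low price, medium price) × (low price, high price) has no saddle point. Let Firm A play low price with probability p; indifference gives −2p + 4(1−p) = 8p − 6(1−p), so p = 1/2.
Similarly Firm B's optimal q on low price is 7/10, and the value is -2·(7/10) + (8)·(3/10) = 1.

1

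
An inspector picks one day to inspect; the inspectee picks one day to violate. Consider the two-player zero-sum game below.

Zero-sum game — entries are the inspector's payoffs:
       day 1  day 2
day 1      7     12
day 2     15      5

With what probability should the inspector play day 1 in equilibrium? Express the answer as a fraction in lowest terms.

2/3

Row minima are 7 and 5, so the inspector's maximin is 7; column maxima are 15 and 12, so the inspectee's minimax is 12. These differ, so the equilibrium is in mixed strategies.
Let the inspector play day 1 with probability p. The inspectee is indifferent when 7p + 15(1−p) = 12p + 5(1−p), giving p = 2/3.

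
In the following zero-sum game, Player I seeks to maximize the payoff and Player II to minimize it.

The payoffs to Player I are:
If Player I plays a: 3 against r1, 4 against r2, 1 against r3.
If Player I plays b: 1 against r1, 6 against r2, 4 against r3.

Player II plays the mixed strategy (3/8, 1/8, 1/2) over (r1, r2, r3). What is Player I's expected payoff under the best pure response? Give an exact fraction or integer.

25/8

a: (3)·(3/8) + (4)·(1/8) + (1)·(1/2) = 17/8.
b: (1)·(3/8) + (6)·(1/8) + (4)·(1/2) = 25/8.
The best pure response is b with expected payoff 25/8.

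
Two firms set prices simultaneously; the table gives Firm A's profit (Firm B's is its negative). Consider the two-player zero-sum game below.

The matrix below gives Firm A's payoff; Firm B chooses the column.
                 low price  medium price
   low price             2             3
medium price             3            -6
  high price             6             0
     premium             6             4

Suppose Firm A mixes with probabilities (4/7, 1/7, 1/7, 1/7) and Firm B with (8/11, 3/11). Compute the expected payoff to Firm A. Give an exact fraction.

214/77

Against (8/11, 3/11), each row's expected payoff is low price: 25/11; medium price: 6/11; high price: 48/11; premium: 60/11.
Taking the (4/7, 1/7, 1/7, 1/7)-weighted average: (4/7)·(25/11) + (1/7)·(6/11) + (1/7)·(48/11) + (1/7)·(60/11) = 214/77.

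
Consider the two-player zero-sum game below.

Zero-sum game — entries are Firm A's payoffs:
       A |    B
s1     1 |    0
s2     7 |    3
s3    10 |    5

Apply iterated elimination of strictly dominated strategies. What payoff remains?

Row s1 is strictly dominated by row s2 (7>1, 3>0); eliminate s1.
Row s2 is strictly dominated by row s3 (10>7, 5>3); eliminate s2.
Column A is strictly dominated by B for Firm B (5<10); eliminate A.
Only (s3, B) remains, with payoff 5.

5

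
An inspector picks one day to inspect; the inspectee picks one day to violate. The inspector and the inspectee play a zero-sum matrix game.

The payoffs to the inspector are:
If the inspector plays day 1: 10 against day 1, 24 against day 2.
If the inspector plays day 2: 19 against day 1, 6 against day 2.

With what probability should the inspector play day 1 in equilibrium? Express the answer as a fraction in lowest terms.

Row minima are 10 and 6, so the inspector's maximin is 10; column maxima are 19 and 24, so the inspectee's minimax is 19. These differ, so the equilibrium is in mixed strategies.
Let the inspector play day 1 with probability p. The inspectee is indifferent when 10p + 19(1−p) = 24p + 6(1−p), giving p = 13/27.

13/27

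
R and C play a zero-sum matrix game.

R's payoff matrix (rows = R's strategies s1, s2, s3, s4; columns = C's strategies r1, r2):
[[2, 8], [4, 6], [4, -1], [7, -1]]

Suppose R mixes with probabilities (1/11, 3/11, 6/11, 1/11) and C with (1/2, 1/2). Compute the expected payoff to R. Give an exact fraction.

32/11

Against (1/2, 1/2), each row's expected payoff is s1: 5; s2: 5; s3: 3/2; s4: 3.
Taking the (1/11, 3/11, 6/11, 1/11)-weighted average: (1/11)·(5) + (3/11)·(5) + (6/11)·(3/2) + (1/11)·(3) = 32/11.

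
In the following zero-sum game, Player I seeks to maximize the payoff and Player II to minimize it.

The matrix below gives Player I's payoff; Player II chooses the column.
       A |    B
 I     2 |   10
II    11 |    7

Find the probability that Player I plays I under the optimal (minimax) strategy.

1/3

Row minima are 2 and 7, so Player I's maximin is 7; column maxima are 11 and 10, so Player II's minimax is 10. These differ, so the equilibrium is in mixed strategies.
Let Player I play I with probability p. Player II is indifferent when 2p + 11(1−p) = 10p + 7(1−p), giving p = 1/3.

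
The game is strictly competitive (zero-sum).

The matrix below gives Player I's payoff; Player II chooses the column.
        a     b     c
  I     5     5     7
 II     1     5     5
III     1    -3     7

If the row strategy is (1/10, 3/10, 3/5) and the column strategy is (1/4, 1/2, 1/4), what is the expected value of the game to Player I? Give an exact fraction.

Against (1/4, 1/2, 1/4), each row's expected payoff is I: 11/2; II: 4; III: 1/2.
Taking the (1/10, 3/10, 3/5)-weighted average: (1/10)·(11/2) + (3/10)·(4) + (3/5)·(1/2) = 41/20.

41/20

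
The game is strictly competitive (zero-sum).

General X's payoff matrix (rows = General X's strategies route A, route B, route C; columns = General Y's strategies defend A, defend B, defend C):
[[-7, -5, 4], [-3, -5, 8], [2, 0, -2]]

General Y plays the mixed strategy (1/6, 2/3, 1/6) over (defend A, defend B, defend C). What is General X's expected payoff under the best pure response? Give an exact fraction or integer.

route A: (-7)·(1/6) + (-5)·(2/3) + (4)·(1/6) = -23/6.
route B: (-3)·(1/6) + (-5)·(2/3) + (8)·(1/6) = -5/2.
route C: (2)·(1/6) + (0)·(2/3) + (-2)·(1/6) = 0.
The best pure response is route C with expected payoff 0.

0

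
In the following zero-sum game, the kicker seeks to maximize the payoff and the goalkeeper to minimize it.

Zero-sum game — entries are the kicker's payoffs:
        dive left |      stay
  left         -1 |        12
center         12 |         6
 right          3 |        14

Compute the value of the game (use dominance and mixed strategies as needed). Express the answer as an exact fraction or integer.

150/17

Row left is strictly dominated by row right, so the kicker never plays it.
The remaining 2×2 game on (center, right) × (dive left, stay) has no saddle point. Let the kicker play center with probability p; indifference gives 12p + 3(1−p) = 6p + 14(1−p), so p = 11/17.
Similarly the goalkeeper's optimal q on dive left is 8/17, and the value is 12·(8/17) + (6)·(9/17) = 150/17.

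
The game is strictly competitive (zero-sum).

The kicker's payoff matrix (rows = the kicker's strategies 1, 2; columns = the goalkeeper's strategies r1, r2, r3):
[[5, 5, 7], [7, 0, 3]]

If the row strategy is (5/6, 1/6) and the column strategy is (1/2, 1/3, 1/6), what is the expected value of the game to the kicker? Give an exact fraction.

Against (1/2, 1/3, 1/6), each row's expected payoff is 1: 16/3; 2: 4.
Taking the (5/6, 1/6)-weighted average: (5/6)·(16/3) + (1/6)·(4) = 46/9.

46/9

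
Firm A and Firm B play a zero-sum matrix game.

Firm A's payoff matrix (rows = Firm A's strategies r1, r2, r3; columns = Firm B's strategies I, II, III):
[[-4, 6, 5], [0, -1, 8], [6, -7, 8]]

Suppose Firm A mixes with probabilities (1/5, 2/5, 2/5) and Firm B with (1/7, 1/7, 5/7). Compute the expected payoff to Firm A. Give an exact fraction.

Against (1/7, 1/7, 5/7), each row's expected payoff is r1: 27/7; r2: 39/7; r3: 39/7.
Taking the (1/5, 2/5, 2/5)-weighted average: (1/5)·(27/7) + (2/5)·(39/7) + (2/5)·(39/7) = 183/35.

183/35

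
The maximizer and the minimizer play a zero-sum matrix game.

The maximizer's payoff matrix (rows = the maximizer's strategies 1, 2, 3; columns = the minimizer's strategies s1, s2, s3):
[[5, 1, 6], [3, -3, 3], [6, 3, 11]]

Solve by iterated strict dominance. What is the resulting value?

3

Row 2 is strictly dominated by row 1 (5>3, 1>-3, 6>3); eliminate 2.
Column s3 is strictly dominated by s1 for the minimizer (5<6, 6<11); eliminate s3.
Column s1 is strictly dominated by s2 for the minimizer (1<5, 3<6); eliminate s1.
Row 1 is strictly dominated by row 3 (3>1); eliminate 1.
Only (3, s2) remains, with payoff 3.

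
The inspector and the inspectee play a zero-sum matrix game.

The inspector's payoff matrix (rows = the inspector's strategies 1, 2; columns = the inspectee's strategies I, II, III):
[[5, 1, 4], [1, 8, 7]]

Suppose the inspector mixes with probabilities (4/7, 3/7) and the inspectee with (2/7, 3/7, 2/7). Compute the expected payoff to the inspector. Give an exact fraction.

204/49

Against (2/7, 3/7, 2/7), each row's expected payoff is 1: 3; 2: 40/7.
Taking the (4/7, 3/7)-weighted average: (4/7)·(3) + (3/7)·(40/7) = 204/49.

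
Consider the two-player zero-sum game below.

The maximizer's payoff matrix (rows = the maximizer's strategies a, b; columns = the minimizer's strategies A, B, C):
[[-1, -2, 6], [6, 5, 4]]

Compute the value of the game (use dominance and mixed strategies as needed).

Column A is strictly dominated by B for the minimizer (it gives the maximizer more in every row).
The remaining 2×2 game on (a, b) × (B, C) has no saddle point. Let the maximizer play a with probability p; indifference gives −2p + 5(1−p) = 6p + 4(1−p), so p = 1/9.
Similarly the minimizer's optimal q on B is 2/9, and the value is -2·(2/9) + (6)·(7/9) = 38/9.

38/9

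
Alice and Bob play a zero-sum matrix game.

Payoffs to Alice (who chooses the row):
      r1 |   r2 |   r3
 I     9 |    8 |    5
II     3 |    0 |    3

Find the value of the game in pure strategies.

5

Row minima: 5, 0 → Alice's maximin is 5.
Column maxima: 9, 8, 5 → Bob's minimax is 5.
They coincide at (I, r3), so the value is 5.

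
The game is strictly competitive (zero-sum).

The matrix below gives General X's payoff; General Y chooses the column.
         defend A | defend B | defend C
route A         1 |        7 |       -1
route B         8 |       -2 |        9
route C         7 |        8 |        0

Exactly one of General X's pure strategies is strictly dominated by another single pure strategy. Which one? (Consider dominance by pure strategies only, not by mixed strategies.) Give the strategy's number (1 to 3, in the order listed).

1

Compare route A with route C: 7 > 1, 8 > 7, 0 > -1.
So route C strictly dominates route A for General X; route A is strictly dominated.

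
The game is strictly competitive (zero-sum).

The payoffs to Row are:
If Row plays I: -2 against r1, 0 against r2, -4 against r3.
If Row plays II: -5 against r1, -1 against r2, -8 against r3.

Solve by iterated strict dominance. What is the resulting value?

Column r1 is strictly dominated by r3 for Column (-4<-2, -8<-5); eliminate r1.
Row II is strictly dominated by row I (0>-1, -4>-8); eliminate II.
Column r2 is strictly dominated by r3 for Column (-4<0); eliminate r2.
Only (I, r3) remains, with payoff -4.

-4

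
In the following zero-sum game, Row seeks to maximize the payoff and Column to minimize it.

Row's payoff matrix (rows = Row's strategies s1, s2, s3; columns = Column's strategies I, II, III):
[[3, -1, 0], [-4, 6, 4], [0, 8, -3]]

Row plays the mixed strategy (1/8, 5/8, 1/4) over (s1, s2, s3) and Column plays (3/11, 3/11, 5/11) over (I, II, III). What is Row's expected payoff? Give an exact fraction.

7/4

Against (3/11, 3/11, 5/11), each row's expected payoff is s1: 6/11; s2: 26/11; s3: 9/11.
Taking the (1/8, 5/8, 1/4)-weighted average: (1/8)·(6/11) + (5/8)·(26/11) + (1/4)·(9/11) = 7/4.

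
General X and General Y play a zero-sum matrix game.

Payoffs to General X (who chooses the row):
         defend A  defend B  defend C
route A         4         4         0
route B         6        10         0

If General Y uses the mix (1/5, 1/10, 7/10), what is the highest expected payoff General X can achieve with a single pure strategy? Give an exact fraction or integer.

route A: (4)·(1/5) + (4)·(1/10) + (0)·(7/10) = 6/5.
route B: (6)·(1/5) + (10)·(1/10) + (0)·(7/10) = 11/5.
The best pure response is route B with expected payoff 11/5.

11/5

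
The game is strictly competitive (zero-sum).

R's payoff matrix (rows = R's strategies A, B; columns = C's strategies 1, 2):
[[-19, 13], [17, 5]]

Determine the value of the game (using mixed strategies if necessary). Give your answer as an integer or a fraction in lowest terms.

Row minima are -19 and 5, so R's maximin is 5; column maxima are 17 and 13, so C's minimax is 13. These differ, so the equilibrium is in mixed strategies.
Let R play A with probability p. C is indifferent when −19p + 17(1−p) = 13p + 5(1−p), giving p = 3/11.
Let C play 1 with probability q. R is indifferent when −19q + 13(1−q) = 17q + 5(1−q), giving q = 2/11.
The value is -19·(2/11) + (13)·(9/11) = 79/11.

79/11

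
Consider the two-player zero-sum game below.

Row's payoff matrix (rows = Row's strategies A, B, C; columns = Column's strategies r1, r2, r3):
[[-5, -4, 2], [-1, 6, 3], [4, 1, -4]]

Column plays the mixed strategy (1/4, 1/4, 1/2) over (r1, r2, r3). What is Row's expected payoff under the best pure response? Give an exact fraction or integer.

11/4

A: (-5)·(1/4) + (-4)·(1/4) + (2)·(1/2) = -5/4.
B: (-1)·(1/4) + (6)·(1/4) + (3)·(1/2) = 11/4.
C: (4)·(1/4) + (1)·(1/4) + (-4)·(1/2) = -3/4.
The best pure response is B with expected payoff 11/4.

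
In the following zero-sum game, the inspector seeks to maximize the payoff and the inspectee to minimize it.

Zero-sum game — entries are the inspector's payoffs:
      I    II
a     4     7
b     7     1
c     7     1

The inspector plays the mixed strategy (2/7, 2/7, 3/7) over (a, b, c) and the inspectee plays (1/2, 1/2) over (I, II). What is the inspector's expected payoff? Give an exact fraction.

Against (1/2, 1/2), each row's expected payoff is a: 11/2; b: 4; c: 4.
Taking the (2/7, 2/7, 3/7)-weighted average: (2/7)·(11/2) + (2/7)·(4) + (3/7)·(4) = 31/7.

31/7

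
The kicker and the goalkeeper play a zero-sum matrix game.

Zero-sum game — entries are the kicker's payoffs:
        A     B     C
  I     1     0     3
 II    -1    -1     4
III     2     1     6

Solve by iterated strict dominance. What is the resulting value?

Column C is strictly dominated by A for the goalkeeper (1<3, -1<4, 2<6); eliminate C.
Row II is strictly dominated by row I (1>-1, 0>-1); eliminate II.
Row I is strictly dominated by row III (2>1, 1>0); eliminate I.
Column A is strictly dominated by B for the goalkeeper (1<2); eliminate A.
Only (III, B) remains, with payoff 1.

1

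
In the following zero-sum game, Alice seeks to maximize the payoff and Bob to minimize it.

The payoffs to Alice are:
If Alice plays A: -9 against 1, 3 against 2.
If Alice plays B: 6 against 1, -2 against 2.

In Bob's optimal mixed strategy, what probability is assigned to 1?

1/4

Row minima are -9 and -2, so Alice's maximin is -2; column maxima are 6 and 3, so Bob's minimax is 3. These differ, so the equilibrium is in mixed strategies.
Let Bob play 1 with probability q. Alice is indifferent when −9q + 3(1−q) = 6q − 2(1−q), giving q = 1/4.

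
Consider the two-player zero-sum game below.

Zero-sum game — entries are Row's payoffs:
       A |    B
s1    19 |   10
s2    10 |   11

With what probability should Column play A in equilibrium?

Row minima are 10 and 10, so Row's maximin is 10; column maxima are 19 and 11, so Column's minimax is 11. These differ, so the equilibrium is in mixed strategies.
Let Column play A with probability q. Row is indifferent when 19q + 10(1−q) = 10q + 11(1−q), giving q = 1/10.

1/10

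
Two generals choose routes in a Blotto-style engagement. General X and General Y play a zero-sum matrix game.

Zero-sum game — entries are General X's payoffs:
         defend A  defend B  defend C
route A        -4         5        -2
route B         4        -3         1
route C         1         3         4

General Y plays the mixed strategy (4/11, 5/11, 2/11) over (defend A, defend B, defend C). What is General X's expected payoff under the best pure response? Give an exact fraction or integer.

route A: (-4)·(4/11) + (5)·(5/11) + (-2)·(2/11) = 5/11.
route B: (4)·(4/11) + (-3)·(5/11) + (1)·(2/11) = 3/11.
route C: (1)·(4/11) + (3)·(5/11) + (4)·(2/11) = 27/11.
The best pure response is route C with expected payoff 27/11.

27/11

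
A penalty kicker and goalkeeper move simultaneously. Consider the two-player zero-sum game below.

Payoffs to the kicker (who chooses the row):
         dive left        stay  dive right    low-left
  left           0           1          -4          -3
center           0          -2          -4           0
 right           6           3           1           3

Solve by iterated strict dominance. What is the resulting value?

Row left is strictly dominated by row right (6>0, 3>1, 1>-4, 3>-3); eliminate left.
Column dive left is strictly dominated by stay for the goalkeeper (-2<0, 3<6); eliminate dive left.
Row center is strictly dominated by row right (3>-2, 1>-4, 3>0); eliminate center.
Column low-left is strictly dominated by dive right for the goalkeeper (1<3); eliminate low-left.
Column stay is strictly dominated by dive right for the goalkeeper (1<3); eliminate stay.
Only (right, dive right) remains, with payoff 1.

1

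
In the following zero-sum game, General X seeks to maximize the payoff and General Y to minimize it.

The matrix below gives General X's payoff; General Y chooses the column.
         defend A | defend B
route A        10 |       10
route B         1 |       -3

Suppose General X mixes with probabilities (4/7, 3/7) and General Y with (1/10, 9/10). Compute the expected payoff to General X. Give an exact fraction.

23/5

Against (1/10, 9/10), each row's expected payoff is route A: 10; route B: -13/5.
Taking the (4/7, 3/7)-weighted average: (4/7)·(10) + (3/7)·(-13/5) = 23/5.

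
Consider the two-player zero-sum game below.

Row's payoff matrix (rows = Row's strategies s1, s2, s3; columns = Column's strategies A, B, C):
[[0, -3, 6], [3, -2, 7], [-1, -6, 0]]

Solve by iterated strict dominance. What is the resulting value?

Column A is strictly dominated by B for Column (-3<0, -2<3, -6<-1); eliminate A.
Row s1 is strictly dominated by row s2 (-2>-3, 7>6); eliminate s1.
Row s3 is strictly dominated by row s2 (-2>-6, 7>0); eliminate s3.
Column C is strictly dominated by B for Column (-2<7); eliminate C.
Only (s2, B) remains, with payoff -2.

-2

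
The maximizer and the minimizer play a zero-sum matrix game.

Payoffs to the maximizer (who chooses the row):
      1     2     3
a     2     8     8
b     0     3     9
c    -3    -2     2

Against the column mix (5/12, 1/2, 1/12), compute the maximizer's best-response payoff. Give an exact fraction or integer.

a: (2)·(5/12) + (8)·(1/2) + (8)·(1/12) = 11/2.
b: (0)·(5/12) + (3)·(1/2) + (9)·(1/12) = 9/4.
c: (-3)·(5/12) + (-2)·(1/2) + (2)·(1/12) = -25/12.
The best pure response is a with expected payoff 11/2.

11/2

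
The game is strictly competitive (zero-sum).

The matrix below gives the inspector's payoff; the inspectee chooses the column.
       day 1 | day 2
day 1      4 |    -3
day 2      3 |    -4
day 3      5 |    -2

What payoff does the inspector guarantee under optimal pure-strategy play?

-2

Row minima: -3, -4, -2 → the inspector's maximin is -2.
Column maxima: 5, -2 → the inspectee's minimax is -2.
They coincide at (day 3, day 2), so the value is -2.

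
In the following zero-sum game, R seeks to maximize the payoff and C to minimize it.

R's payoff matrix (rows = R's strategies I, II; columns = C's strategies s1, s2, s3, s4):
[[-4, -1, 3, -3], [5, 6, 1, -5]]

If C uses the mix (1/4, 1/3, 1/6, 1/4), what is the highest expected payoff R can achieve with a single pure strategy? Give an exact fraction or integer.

13/6

I: (-4)·(1/4) + (-1)·(1/3) + (3)·(1/6) + (-3)·(1/4) = -19/12.
II: (5)·(1/4) + (6)·(1/3) + (1)·(1/6) + (-5)·(1/4) = 13/6.
The best pure response is II with expected payoff 13/6.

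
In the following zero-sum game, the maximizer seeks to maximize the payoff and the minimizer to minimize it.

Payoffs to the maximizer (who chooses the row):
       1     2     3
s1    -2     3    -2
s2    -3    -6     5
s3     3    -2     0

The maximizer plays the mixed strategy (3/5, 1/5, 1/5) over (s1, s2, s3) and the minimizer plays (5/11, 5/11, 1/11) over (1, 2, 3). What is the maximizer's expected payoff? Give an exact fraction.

-26/55

Against (5/11, 5/11, 1/11), each row's expected payoff is s1: 3/11; s2: -40/11; s3: 5/11.
Taking the (3/5, 1/5, 1/5)-weighted average: (3/5)·(3/11) + (1/5)·(-40/11) + (1/5)·(5/11) = -26/55.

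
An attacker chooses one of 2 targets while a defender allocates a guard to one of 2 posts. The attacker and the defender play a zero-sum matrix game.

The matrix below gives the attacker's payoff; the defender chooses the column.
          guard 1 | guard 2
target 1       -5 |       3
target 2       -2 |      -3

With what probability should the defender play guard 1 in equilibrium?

Row minima are -5 and -3, so the attacker's maximin is -3; column maxima are -2 and 3, so the defender's minimax is -2. These differ, so the equilibrium is in mixed strategies.
Let the defender play guard 1 with probability q. The attacker is indifferent when −5q + 3(1−q) = −2q − 3(1−q), giving q = 2/3.

2/3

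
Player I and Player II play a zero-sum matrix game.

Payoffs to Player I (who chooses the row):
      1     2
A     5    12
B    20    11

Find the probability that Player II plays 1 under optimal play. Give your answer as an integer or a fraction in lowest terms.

1/16

Row minima are 5 and 11, so Player I's maximin is 11; column maxima are 20 and 12, so Player II's minimax is 12. These differ, so the equilibrium is in mixed strategies.
Let Player II play 1 with probability q. Player I is indifferent when 5q + 12(1−q) = 20q + 11(1−q), giving q = 1/16.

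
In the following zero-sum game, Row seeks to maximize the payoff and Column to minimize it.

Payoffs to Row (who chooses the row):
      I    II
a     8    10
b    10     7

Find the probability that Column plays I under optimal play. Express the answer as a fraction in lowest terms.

Row minima are 8 and 7, so Row's maximin is 8; column maxima are 10 and 10, so Column's minimax is 10. These differ, so the equilibrium is in mixed strategies.
Let Column play I with probability q. Row is indifferent when 8q + 10(1−q) = 10q + 7(1−q), giving q = 3/5.

3/5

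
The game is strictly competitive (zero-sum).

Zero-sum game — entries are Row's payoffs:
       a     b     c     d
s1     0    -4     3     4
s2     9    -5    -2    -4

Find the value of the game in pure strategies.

Row minima: -4, -5 → Row's maximin is -4.
Column maxima: 9, -4, 3, 4 → Column's minimax is -4.
They coincide at (s1, b), so the value is -4.

-4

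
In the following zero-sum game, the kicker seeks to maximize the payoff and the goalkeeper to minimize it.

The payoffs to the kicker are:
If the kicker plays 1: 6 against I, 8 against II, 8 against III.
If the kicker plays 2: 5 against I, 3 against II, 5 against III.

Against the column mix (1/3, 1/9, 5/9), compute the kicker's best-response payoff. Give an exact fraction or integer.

1: (6)·(1/3) + (8)·(1/9) + (8)·(5/9) = 22/3.
2: (5)·(1/3) + (3)·(1/9) + (5)·(5/9) = 43/9.
The best pure response is 1 with expected payoff 22/3.

22/3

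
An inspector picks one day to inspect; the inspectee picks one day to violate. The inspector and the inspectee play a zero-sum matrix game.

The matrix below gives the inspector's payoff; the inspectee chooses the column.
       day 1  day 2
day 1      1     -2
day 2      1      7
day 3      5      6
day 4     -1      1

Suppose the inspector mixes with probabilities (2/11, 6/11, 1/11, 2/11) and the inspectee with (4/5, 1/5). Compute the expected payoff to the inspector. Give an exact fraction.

Against (4/5, 1/5), each row's expected payoff is day 1: 2/5; day 2: 11/5; day 3: 26/5; day 4: -3/5.
Taking the (2/11, 6/11, 1/11, 2/11)-weighted average: (2/11)·(2/5) + (6/11)·(11/5) + (1/11)·(26/5) + (2/11)·(-3/5) = 18/11.

18/11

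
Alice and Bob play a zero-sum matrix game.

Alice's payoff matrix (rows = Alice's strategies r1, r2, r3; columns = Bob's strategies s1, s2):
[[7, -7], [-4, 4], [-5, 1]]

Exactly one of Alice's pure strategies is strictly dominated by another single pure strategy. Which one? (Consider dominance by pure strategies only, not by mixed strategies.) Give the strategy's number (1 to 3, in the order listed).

Compare r3 with r2: -4 > -5, 4 > 1.
So r2 strictly dominates r3 for Alice; r3 is strictly dominated.

3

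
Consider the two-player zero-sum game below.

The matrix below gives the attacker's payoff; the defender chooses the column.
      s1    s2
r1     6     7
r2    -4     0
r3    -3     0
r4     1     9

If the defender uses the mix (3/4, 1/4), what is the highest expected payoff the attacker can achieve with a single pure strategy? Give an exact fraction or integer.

r1: (6)·(3/4) + (7)·(1/4) = 25/4.
r2: (-4)·(3/4) + (0)·(1/4) = -3.
r3: (-3)·(3/4) + (0)·(1/4) = -9/4.
r4: (1)·(3/4) + (9)·(1/4) = 3.
The best pure response is r1 with expected payoff 25/4.

25/4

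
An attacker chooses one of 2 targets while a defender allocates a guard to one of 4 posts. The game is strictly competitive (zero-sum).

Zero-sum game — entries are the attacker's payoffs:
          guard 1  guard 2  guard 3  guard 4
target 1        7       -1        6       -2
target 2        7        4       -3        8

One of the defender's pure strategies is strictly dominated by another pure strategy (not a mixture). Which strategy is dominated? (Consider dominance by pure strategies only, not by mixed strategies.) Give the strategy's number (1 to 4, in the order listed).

The defender prefers columns that give the attacker less. Compare guard 1 with guard 2: -1 < 7, 4 < 7.
So guard 2 strictly dominates guard 1 for the defender; guard 1 is strictly dominated.

1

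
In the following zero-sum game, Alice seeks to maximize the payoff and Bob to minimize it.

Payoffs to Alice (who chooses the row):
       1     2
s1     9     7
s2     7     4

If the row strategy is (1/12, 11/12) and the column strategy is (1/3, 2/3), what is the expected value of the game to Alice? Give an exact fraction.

47/9

Against (1/3, 2/3), each row's expected payoff is s1: 23/3; s2: 5.
Taking the (1/12, 11/12)-weighted average: (1/12)·(23/3) + (11/12)·(5) = 47/9.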